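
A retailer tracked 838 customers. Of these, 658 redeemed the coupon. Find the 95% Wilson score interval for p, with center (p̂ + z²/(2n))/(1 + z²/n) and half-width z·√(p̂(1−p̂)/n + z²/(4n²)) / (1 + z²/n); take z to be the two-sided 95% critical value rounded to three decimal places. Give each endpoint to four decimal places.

p̂ = 658/838 = 0.78520; z = 1.960, so z² = 3.841600.
Denominator 1 + z²/n = 1 + 3.841600/838 = 1.004584.
Center = (0.78520 + 0.002292)/1.004584 = 0.78390.
Radicand: p̂(1−p̂)/n + z²/(4n²) = 0.000201264 + 0.000001368 = 0.000202632.
Half-width = z·√(radicand)/denom = 1.960·0.014235/1.004584 = 0.02777.
So the interval runs from 0.7561 to 0.8117.

(0.7561, 0.8117)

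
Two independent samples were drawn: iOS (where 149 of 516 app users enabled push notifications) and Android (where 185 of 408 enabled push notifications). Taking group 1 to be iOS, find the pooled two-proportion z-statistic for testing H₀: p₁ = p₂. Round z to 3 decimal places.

z = -5.174

Sample proportions: p̂₁ = 149/516 = 0.28876 and p̂₂ = 185/408 = 0.45343.
Pooled p̂ = (149+185)/(516+408) = 334/924 = 0.36147.
Pooled SE = √[0.2308100·0.00438896] ≈ 0.031828.
z = (p̂₁ − p̂₂)/SE = (0.28876 − 0.45343)/0.031828 = -0.16467/0.031828 = -5.174.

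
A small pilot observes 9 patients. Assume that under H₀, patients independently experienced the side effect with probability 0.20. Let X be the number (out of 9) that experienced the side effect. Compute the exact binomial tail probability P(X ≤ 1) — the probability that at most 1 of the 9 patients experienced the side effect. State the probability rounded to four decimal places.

X is binomial with n = 9 and p = 0.20.
P(X ≤ 1) = C(9,0)·0.20^0·0.80^9 + C(9,1)·0.20^1·0.80^8.
= 0.134218 + 0.301990 = 0.4362.

P = 0.4362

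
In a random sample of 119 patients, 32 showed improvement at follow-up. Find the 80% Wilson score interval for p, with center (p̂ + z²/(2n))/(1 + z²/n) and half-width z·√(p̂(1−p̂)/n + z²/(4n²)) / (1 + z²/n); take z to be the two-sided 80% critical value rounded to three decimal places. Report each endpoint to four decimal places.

(0.2202, 0.3239)

Here p̂ = 32/119 = 0.26891 and z = 1.282 (z² = 1.643524).
Denominator 1 + z²/n = 1 + 1.643524/119 = 1.013811.
Center = (0.26891 + 0.006906)/1.013811 = 0.27206.
Radicand: p̂(1−p̂)/n + z²/(4n²) = 0.001652070 + 0.000029015 = 0.001681085.
Half-width = 1.282·√0.001681085/1.013811 = 0.05185.
So the interval runs from 0.2202 to 0.3239.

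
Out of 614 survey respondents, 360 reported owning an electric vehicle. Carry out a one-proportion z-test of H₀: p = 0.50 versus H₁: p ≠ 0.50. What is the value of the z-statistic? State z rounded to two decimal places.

Sample proportion p̂ = 360/614 = 0.58632.
Null standard error: √(0.50·0.50/614) = √0.000407166 = 0.020178.
z = (0.58632 − 0.50)/0.020178 = 0.08632/0.020178 = 4.28.

z = 4.28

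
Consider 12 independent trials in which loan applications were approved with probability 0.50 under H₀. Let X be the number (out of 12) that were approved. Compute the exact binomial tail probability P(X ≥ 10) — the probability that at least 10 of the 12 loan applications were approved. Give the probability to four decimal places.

X is binomial with n = 12 and p = 0.50.
P(X ≥ 10) = C(12,10)·0.50^10·0.50^2 + C(12,11)·0.50^11·0.50^1 + C(12,12)·0.50^12·0.50^0.
= 0.016113 + 0.002930 + 0.000244 = 0.0193.

P = 0.0193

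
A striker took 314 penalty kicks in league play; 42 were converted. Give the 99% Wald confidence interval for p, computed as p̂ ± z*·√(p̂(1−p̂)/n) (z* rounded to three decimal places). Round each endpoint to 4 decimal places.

(0.0843, 0.1832)

Sample proportion p̂ = 42/314 = 0.13376.
SE = √(p̂(1−p̂)/n) = √(0.115867/314) = 0.019209.
The 99% critical value is z* = 2.576.
Margin of error: 2.576 × 0.019209 = 0.04948.
Interval: 0.13376 ± 0.04948 → (0.0843, 0.1832).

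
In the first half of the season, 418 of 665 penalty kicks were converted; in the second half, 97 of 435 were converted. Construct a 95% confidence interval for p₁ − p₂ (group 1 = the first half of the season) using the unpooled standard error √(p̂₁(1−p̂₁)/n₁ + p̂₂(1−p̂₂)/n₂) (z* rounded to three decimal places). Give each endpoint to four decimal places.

(0.3519, 0.4592)

p̂₁ = 418/665 = 0.62857, p̂₂ = 97/435 = 0.22299; p̂₁ − p̂₂ = 0.40558.
SE = √(0.000351082 + 0.000398309) = √0.000749391 = 0.027375.
z* = 1.960 at the 95% level. Margin of error = 0.05366.
So the interval runs from 0.3519 to 0.4592.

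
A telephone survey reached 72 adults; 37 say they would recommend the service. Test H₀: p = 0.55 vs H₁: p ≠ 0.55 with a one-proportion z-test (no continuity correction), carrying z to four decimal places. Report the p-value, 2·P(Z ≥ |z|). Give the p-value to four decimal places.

The sample proportion is 37/72 = 0.51389.
Null standard error: √(0.55·0.45/72) = √0.003437500 = 0.058630.
z = (p̂ − p₀)/SE = (37/72 − 0.55)/0.058630 ≈ -0.6159.
From the standard normal, 2·P(Z ≥ |z|) = 0.5380.

p-value = 0.5380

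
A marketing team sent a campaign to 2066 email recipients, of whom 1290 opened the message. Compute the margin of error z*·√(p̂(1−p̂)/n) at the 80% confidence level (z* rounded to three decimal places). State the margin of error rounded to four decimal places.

ME = 0.0137

Sample proportion p̂ = 1290/2066 = 0.62439.
SE(p̂) = √(0.62439·0.37561/2066) = 0.010654.
For 80% confidence, z* = 1.282.
Margin of error = z*·SE = 1.282 × 0.010654 = 0.0137.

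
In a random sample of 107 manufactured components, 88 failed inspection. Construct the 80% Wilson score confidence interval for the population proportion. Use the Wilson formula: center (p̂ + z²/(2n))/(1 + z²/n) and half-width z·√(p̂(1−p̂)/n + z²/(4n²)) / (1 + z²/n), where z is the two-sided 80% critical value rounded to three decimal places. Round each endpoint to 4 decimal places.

(0.7703, 0.8648)

Here p̂ = 88/107 = 0.82243 and z = 1.282 (z² = 1.643524).
Denominator 1 + z²/n = 1 + 1.643524/107 = 1.015360.
Center = (0.82243 + 0.007680)/1.015360 = 0.81755.
Radicand: p̂(1−p̂)/n + z²/(4n²) = 0.001364850 + 0.000035888 = 0.001400738.
Half-width = z·√(radicand)/denom = 1.282·0.037426/1.015360 = 0.04725.
CI: 0.81755 ± 0.04725 = (0.7703, 0.8648).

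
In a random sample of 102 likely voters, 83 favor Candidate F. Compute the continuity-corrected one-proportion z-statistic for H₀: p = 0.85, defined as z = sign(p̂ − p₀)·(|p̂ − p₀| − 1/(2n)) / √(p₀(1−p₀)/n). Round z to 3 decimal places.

p̂ = 83/102 = 0.81373. p̂ − p₀ = -0.036275.
1/(2n) = 0.004902.
Corrected numerator: |-0.036275| − 0.004902 = 0.031373.
Under H₀, SE = √(p₀(1−p₀)/n) = √(0.85·0.15/102) = √0.001250000 = 0.035355.
z = −0.031373/0.035355 = -0.887.

z = -0.887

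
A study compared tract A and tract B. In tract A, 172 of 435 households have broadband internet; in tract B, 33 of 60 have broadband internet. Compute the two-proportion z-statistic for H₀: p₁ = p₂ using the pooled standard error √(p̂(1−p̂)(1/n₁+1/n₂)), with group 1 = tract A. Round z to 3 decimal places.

Sample proportions: p̂₁ = 172/435 = 0.39540 and p̂₂ = 33/60 = 0.55000.
Pooling: p̂ = 205/495 = 0.41414.
SE = √[p̂(1−p̂)(1/n₁+1/n₂)] = √[0.41414·0.58586·(1/435+1/60)] ≈ 0.067835.
z = -0.15460/0.067835 = -2.279.

z = -2.279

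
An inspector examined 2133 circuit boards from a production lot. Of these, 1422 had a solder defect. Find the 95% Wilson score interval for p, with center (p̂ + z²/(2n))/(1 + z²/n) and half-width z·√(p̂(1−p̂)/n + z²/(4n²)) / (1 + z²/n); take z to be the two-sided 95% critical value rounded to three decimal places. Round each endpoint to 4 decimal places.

(0.6464, 0.6864)

p̂ = 1422/2133 = 0.66667; z = 1.960, so z² = 3.841600.
1 + z²/n = 1.001801.
Center = (0.66667 + 0.000901)/1.001801 = 0.66637.
Radicand: p̂(1−p̂)/n + z²/(4n²) = 0.000104183 + 0.000000211 = 0.000104394.
Half-width = z·√(radicand)/denom = 1.960·0.010217/1.001801 = 0.01999.
Interval: 0.66637 ± 0.01999 → (0.6464, 0.6864).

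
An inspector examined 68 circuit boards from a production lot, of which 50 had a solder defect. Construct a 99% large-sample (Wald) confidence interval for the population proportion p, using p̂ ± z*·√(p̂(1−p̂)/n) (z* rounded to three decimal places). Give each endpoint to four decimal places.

With x = 50 successes in n = 68, p̂ = 0.73529.
SE(p̂) = √(0.73529·0.26471/68) = 0.053501.
z* = 2.576 at the 99% level.
Margin = 2.576·0.053501 = 0.13782.
CI: 0.73529 ± 0.13782 = (0.5975, 0.8731).

(0.5975, 0.8731)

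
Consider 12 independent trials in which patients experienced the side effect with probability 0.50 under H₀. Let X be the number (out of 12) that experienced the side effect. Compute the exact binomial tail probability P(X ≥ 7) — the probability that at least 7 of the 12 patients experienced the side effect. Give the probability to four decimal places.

P = 0.3872

X is binomial with n = 12 and p = 0.50.
P(X ≥ 7) = Σ_{j=7}^{12} C(12,j)·0.50^j·0.50^{12−j}.
= 0.193359 + 0.120850 + 0.053711 + 0.016113 + 0.002930 + 0.000244 = 0.3872.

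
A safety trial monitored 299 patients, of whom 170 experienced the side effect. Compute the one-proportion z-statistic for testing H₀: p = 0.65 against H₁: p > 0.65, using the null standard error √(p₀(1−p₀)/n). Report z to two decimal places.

z = -2.95

Sample proportion p̂ = 170/299 = 0.56856.
Under H₀, SE = √(p₀(1−p₀)/n) = √(0.65·0.35/299) = √0.000760870 = 0.027584.
Test statistic: z = -0.08144/0.027584 = -2.95.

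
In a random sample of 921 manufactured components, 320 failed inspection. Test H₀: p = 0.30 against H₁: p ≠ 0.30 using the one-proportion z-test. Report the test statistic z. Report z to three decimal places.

The sample proportion is 320/921 = 0.34745.
Under H₀, SE = √(p₀(1−p₀)/n) = √(0.30·0.70/921) = √0.000228013 = 0.015100.
z = (0.34745 − 0.30)/0.015100 = 0.04745/0.015100 = 3.142.

z = 3.142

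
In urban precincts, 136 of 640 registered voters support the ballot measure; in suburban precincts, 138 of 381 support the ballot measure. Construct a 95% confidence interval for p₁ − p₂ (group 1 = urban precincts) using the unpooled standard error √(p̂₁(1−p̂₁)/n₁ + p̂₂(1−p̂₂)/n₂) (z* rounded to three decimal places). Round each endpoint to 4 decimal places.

(-0.2074, -0.0920)

p̂₁ = 0.21250, p̂₂ = 0.36220, so the observed difference is -0.14970.
Unpooled SE = √(p̂₁(1−p̂₁)/n₁ + p̂₂(1−p̂₂)/n₂) = √(0.000261475 + 0.000606332) = 0.029459.
For 95% confidence, z* = 1.960. Margin = 1.960·0.029459 = 0.05774.
So the interval runs from -0.2074 to -0.0920.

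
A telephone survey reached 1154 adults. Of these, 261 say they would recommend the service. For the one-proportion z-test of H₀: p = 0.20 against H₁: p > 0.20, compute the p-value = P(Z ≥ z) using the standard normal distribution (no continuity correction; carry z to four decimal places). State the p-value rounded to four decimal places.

p̂ = 261/1154 = 0.22617.
Null standard error: √(0.20·0.80/1154) = √0.000138648 = 0.011775.
Test statistic (full precision, shown to 4 dp): z = (261/1154 − 0.20)/SE₀ ≈ 2.2225.
From the standard normal, P(Z ≥ z) = 0.0131.

p-value = 0.0131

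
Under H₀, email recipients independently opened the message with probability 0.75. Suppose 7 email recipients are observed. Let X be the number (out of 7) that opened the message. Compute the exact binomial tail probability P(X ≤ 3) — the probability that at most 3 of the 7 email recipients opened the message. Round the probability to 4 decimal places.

X is binomial with n = 7 and p = 0.75.
P(X ≤ 3) = C(7,0)·0.75^0·0.25^7 + C(7,1)·0.75^1·0.25^6 + C(7,2)·0.75^2·0.25^5 + C(7,3)·0.75^3·0.25^4.
= 0.000061 + 0.001282 + 0.011536 + 0.057678 = 0.0706.

P = 0.0706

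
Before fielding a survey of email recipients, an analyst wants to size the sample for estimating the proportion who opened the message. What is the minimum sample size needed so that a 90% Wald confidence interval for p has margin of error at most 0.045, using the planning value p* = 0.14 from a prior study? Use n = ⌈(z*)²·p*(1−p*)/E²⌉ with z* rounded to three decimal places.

n = 161

For 90% confidence, z* = 1.645.
p*(1−p*) = 0.14·0.86 = 0.1204.
Required n before rounding: 2.706025 × 0.1204 / 0.045² = 160.892.
Rounding up, n = 161.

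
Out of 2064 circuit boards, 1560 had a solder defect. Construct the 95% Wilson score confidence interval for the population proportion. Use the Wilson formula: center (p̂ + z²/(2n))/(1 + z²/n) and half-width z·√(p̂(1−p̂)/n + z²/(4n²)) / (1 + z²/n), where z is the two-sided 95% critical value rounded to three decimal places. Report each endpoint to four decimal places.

(0.7368, 0.7739)

Here p̂ = 1560/2064 = 0.75581 and z = 1.960 (z² = 3.841600).
1 + z²/n = 1.001861.
Center = (0.75581 + 0.000931)/1.001861 = 0.75534.
Radicand: p̂(1−p̂)/n + z²/(4n²) = 0.000089418 + 0.000000225 = 0.000089643.
Half-width = 1.960·√0.000089643/1.001861 = 0.01852.
CI: 0.75534 ± 0.01852 = (0.7368, 0.7739).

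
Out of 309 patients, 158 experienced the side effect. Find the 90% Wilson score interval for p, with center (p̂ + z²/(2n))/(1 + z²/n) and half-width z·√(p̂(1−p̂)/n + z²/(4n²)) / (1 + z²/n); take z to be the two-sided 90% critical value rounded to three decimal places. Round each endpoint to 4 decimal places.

p̂ = 158/309 = 0.51133; z = 1.645, so z² = 2.706025.
Denominator 1 + z²/n = 1 + 2.706025/309 = 1.008757.
Adjusted center: (0.51133 + z²/(2n))/1.008757 = 0.51123.
Radicand: p̂(1−p̂)/n + z²/(4n²) = 0.000808646 + 0.000007085 = 0.000815731.
Half-width = 1.645·√0.000815731/1.008757 = 0.04657.
So the interval runs from 0.4647 to 0.5578.

(0.4647, 0.5578)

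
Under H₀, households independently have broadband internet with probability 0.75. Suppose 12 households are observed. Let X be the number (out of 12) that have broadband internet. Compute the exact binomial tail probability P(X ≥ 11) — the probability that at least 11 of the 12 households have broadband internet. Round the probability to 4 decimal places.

X is binomial with n = 12 and p = 0.75.
P(X ≥ 11) = C(12,11)·0.75^11·0.25^1 + C(12,12)·0.75^12·0.25^0.
= 0.126705 + 0.031676 = 0.1584.

P = 0.1584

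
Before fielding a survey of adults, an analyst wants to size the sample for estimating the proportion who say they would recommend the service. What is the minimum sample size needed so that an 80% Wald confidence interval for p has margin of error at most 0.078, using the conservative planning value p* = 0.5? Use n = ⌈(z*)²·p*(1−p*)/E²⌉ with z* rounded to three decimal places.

n = 68

For 80% confidence, z* = 1.282.
p*(1−p*) = 0.50·0.50 = 0.2500.
(z*)²·p*(1−p*)/E² = 1.643524·0.2500/0.006084 = 67.535.
Rounding up, n = 68.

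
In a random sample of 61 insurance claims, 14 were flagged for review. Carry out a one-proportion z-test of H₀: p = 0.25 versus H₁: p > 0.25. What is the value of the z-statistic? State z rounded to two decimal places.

z = -0.37

p̂ = 14/61 = 0.22951.
Null standard error: √(0.25·0.75/61) = √0.003073770 = 0.055442.
z = (p̂ − p₀)/SE = (0.22951 − 0.25)/0.055442 = -0.37.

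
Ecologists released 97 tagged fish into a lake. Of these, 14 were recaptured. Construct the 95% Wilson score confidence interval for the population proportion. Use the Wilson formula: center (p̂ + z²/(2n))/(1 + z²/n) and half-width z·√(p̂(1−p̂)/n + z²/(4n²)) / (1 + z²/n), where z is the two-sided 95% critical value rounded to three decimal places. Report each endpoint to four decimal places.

Here p̂ = 14/97 = 0.14433 and z = 1.960 (z² = 3.841600).
Denominator 1 + z²/n = 1 + 3.841600/97 = 1.039604.
Center = (0.14433 + 0.019802)/1.039604 = 0.15788.
Radicand: p̂(1−p̂)/n + z²/(4n²) = 0.001273183 + 0.000102072 = 0.001375255.
Half-width = 1.960·√0.001375255/1.039604 = 0.06992.
Interval: 0.15788 ± 0.06992 → (0.0880, 0.2278).

(0.0880, 0.2278)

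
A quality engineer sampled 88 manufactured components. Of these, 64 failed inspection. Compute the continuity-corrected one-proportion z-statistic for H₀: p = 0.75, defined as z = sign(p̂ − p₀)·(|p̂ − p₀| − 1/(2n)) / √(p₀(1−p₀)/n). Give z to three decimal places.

With x = 64 successes in n = 88, p̂ = 0.72727. p̂ − p₀ = -0.022727.
1/(2n) = 0.005682.
Corrected numerator: |-0.022727| − 0.005682 = 0.017045.
SE₀ = √(0.75·0.25/88) = 0.046159.
z = (−)0.017045/0.046159 = -0.369.

z = -0.369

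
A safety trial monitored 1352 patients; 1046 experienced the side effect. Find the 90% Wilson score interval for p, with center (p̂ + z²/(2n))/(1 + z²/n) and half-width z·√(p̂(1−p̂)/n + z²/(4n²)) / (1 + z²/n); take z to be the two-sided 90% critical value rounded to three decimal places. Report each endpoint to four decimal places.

Here p̂ = 1046/1352 = 0.77367 and z = 1.645 (z² = 2.706025).
Denominator 1 + z²/n = 1 + 2.706025/1352 = 1.002001.
Center = (0.77367 + 0.001001)/1.002001 = 0.77312.
Radicand: p̂(1−p̂)/n + z²/(4n²) = 0.000129516 + 0.000000370 = 0.000129886.
Half-width = 1.645·√0.000129886/1.002001 = 0.01871.
Interval: 0.77312 ± 0.01871 → (0.7544, 0.7918).

(0.7544, 0.7918)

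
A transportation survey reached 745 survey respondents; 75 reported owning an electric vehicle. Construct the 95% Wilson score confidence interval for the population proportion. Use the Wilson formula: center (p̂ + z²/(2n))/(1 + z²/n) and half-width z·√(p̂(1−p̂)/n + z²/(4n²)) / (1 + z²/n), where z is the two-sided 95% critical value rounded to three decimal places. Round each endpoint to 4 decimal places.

(0.0811, 0.1244)

Here p̂ = 75/745 = 0.10067 and z = 1.960 (z² = 3.841600).
Denominator 1 + z²/n = 1 + 3.841600/745 = 1.005157.
Center = (0.10067 + 0.002578)/1.005157 = 0.10272.
Radicand: p̂(1−p̂)/n + z²/(4n²) = 0.000121525 + 0.000001730 = 0.000123255.
Half-width = 1.960·√0.000123255/1.005157 = 0.02165.
So the interval runs from 0.0811 to 0.1244.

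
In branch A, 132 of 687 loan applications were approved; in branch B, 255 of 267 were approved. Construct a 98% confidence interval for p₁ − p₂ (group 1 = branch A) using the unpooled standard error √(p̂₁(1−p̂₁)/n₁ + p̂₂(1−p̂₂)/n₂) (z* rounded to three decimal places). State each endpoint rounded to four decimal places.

(-0.8087, -0.7172)

p̂₁ = 0.19214, p̂₂ = 0.95506, so the observed difference is -0.76292.
Unpooled SE = √(p̂₁(1−p̂₁)/n₁ + p̂₂(1−p̂₂)/n₂) = √(0.000225942 + 0.000160764) = 0.019665.
z* = 2.326 at the 98% level. Margin of error = 0.04574.
CI: -0.76292 ± 0.04574 = (-0.8087, -0.7172).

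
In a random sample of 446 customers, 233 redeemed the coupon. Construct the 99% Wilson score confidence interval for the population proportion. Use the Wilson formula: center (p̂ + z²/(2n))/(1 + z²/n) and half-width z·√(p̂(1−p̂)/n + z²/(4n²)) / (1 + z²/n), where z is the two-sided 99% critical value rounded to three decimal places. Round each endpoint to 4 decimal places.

(0.4616, 0.5826)

p̂ = 233/446 = 0.52242; z = 2.576, so z² = 6.635776.
Denominator 1 + z²/n = 1 + 6.635776/446 = 1.014878.
Center = (0.52242 + 0.007439)/1.014878 = 0.52209.
Radicand: p̂(1−p̂)/n + z²/(4n²) = 0.000559411 + 0.000008340 = 0.000567751.
Half-width = 2.576·√0.000567751/1.014878 = 0.06048.
Interval: 0.52209 ± 0.06048 → (0.4616, 0.5826).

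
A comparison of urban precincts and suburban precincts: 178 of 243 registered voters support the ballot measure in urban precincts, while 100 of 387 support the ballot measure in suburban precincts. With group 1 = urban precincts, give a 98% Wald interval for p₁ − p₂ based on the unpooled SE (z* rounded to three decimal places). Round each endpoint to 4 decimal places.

(0.3902, 0.5580)

p̂₁ = 178/243 = 0.73251, p̂₂ = 100/387 = 0.25840; p̂₁ − p̂₂ = 0.47411.
Unpooled SE = √(p̂₁(1−p̂₁)/n₁ + p̂₂(1−p̂₂)/n₂) = √(0.000806333 + 0.000495164) = 0.036076.
The 98% critical value is z* = 2.326. Margin of error = 0.08391.
So the interval runs from 0.3902 to 0.5580.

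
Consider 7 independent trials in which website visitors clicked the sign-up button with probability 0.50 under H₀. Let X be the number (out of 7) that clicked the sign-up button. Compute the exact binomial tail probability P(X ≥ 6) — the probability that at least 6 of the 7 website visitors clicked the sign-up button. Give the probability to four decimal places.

P = 0.0625

X is binomial with n = 7 and p = 0.50.
P(X ≥ 6) = C(7,6)·0.50^6·0.50^1 + C(7,7)·0.50^7·0.50^0.
= 0.054688 + 0.007812 = 0.0625.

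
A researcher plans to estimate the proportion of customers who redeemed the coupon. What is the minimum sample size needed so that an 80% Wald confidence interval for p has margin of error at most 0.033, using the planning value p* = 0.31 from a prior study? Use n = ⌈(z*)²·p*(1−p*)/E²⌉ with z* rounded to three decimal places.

For 80% confidence, z* = 1.282.
p*(1−p*) = 0.2139.
(z*)²·p*(1−p*)/E² = 1.643524·0.2139/0.001089 = 322.819.
⌈322.819⌉ = 323.

n = 323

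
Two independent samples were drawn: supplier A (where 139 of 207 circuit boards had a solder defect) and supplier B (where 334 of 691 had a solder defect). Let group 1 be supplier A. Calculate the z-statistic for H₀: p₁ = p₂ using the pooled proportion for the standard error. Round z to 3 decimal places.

z = 4.756

Sample proportions: p̂₁ = 139/207 = 0.67150 and p̂₂ = 334/691 = 0.48336.
Pooled p̂ = (139+334)/(207+691) = 473/898 = 0.52673.
SE = √[p̂(1−p̂)(1/n₁+1/n₂)] = √[0.52673·0.47327·(1/207+1/691)] ≈ 0.039561.
z = (p̂₁ − p̂₂)/SE = (0.67150 − 0.48336)/0.039561 = 0.18814/0.039561 = 4.756.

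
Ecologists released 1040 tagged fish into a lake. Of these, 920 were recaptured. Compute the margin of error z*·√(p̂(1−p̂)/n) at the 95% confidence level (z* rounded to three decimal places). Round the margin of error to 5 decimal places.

ME = 0.01942

Sample proportion p̂ = 920/1040 = 0.88462.
SE = √(p̂(1−p̂)/n) = √(0.102071/1040) = 0.009907.
z* = 1.960 at the 95% level.
Margin of error = z*·SE = 1.960 × 0.009907 = 0.01942.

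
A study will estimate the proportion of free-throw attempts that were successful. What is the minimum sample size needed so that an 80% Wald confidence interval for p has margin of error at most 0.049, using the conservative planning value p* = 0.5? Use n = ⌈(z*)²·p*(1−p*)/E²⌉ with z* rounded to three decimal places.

z* = 1.282 at the 80% level.
p*(1−p*) = 0.2500.
Required n before rounding: 1.643524 × 0.2500 / 0.049² = 171.129.
⌈171.129⌉ = 172.

n = 172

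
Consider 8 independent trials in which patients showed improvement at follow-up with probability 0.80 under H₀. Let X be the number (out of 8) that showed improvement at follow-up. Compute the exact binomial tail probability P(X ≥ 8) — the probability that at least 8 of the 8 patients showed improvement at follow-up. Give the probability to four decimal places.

P = 0.1678

X is binomial with n = 8 and p = 0.80.
P(X ≥ 8) = C(8,8)·0.80^8·0.20^0.
= 0.167772 = 0.1678.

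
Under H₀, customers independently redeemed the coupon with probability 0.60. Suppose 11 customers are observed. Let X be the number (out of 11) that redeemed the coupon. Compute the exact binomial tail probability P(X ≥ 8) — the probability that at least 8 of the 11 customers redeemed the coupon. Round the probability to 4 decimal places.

P = 0.2963

X ~ Binomial(n=11, p=0.60).
P(X ≥ 8) = C(11,8)·0.60^8·0.40^3 + C(11,9)·0.60^9·0.40^2 + C(11,10)·0.60^10·0.40^1 + C(11,11)·0.60^11·0.40^0.
= 0.177367 + 0.088684 + 0.026605 + 0.003628 = 0.2963.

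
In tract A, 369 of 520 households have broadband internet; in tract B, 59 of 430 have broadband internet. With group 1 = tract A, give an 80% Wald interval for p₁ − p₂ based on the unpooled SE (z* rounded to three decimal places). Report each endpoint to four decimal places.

(0.5392, 0.6056)

p̂₁ = 0.70962, p̂₂ = 0.13721, so the observed difference is 0.57241.
Unpooled SE = √(p̂₁(1−p̂₁)/n₁ + p̂₂(1−p̂₂)/n₂) = √(0.000396272 + 0.000275309) = 0.025915.
For 80% confidence, z* = 1.282. Margin of error = 0.03322.
Interval: 0.57241 ± 0.03322 → (0.5392, 0.6056).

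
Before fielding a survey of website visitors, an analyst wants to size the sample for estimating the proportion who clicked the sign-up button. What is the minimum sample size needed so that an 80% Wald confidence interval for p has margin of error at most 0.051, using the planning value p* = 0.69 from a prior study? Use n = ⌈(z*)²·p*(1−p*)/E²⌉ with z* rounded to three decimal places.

n = 136

For 80% confidence, z* = 1.282.
p*(1−p*) = 0.2139.
(z*)²·p*(1−p*)/E² = 1.643524·0.2139/0.002601 = 135.159.
⌈135.159⌉ = 136.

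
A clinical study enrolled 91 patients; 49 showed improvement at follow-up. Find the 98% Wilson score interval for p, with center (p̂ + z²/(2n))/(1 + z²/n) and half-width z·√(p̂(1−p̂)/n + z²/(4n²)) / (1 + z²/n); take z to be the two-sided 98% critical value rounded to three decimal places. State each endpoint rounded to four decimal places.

(0.4182, 0.6544)

Here p̂ = 49/91 = 0.53846 and z = 2.326 (z² = 5.410276).
1 + z²/n = 1.059454.
Center = (0.53846 + 0.029727)/1.059454 = 0.53630.
Radicand: p̂(1−p̂)/n + z²/(4n²) = 0.002730997 + 0.000163334 = 0.002894331.
Half-width = 2.326·√0.002894331/1.059454 = 0.11811.
CI: 0.53630 ± 0.11811 = (0.4182, 0.6544).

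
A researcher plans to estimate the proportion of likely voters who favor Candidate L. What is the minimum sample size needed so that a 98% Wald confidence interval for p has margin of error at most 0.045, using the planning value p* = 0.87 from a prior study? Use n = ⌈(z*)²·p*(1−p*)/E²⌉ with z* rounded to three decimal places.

The 98% critical value is z* = 2.326.
p*(1−p*) = 0.1131.
Required n before rounding: 5.410276 × 0.1131 / 0.045² = 302.174.
Rounding up, n = 303.

n = 303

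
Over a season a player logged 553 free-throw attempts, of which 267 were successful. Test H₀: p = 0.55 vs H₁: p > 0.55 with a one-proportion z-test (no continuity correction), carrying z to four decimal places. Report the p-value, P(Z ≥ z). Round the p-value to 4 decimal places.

With x = 267 successes in n = 553, p̂ = 0.48282.
SE₀ = √(0.55·0.45/553) = 0.021156.
Test statistic (full precision, shown to 4 dp): z = (267/553 − 0.55)/SE₀ ≈ -3.1755.
From the standard normal, P(Z ≥ z) = 0.9993.

p-value = 0.9993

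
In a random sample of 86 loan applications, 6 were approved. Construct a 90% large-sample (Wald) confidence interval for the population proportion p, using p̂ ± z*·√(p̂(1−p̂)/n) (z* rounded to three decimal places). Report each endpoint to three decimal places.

With x = 6 successes in n = 86, p̂ = 0.06977.
SE(p̂) = √(0.06977·0.93023/86) = 0.027471.
For 90% confidence, z* = 1.645.
Margin of error: 1.645 × 0.027471 = 0.04519.
Interval: 0.06977 ± 0.04519 → (0.025, 0.115).

(0.025, 0.115)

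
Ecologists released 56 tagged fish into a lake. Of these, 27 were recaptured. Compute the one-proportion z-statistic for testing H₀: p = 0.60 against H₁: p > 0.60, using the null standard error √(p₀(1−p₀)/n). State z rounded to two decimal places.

z = -1.80

Sample proportion p̂ = 27/56 = 0.48214.
SE₀ = √(0.60·0.40/56) = 0.065465.
z = (p̂ − p₀)/SE = (0.48214 − 0.60)/0.065465 = -1.80.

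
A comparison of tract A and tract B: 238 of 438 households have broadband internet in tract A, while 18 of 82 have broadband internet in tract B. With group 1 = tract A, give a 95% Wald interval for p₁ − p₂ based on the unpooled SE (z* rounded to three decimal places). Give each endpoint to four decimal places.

(0.2229, 0.4249)

p̂₁ = 238/438 = 0.54338, p̂₂ = 18/82 = 0.21951; p̂₁ − p̂₂ = 0.32387.
SE = √(0.000566480 + 0.002089349) = √0.002655829 = 0.051535.
For 95% confidence, z* = 1.960. Margin of error = 0.10101.
CI: 0.32387 ± 0.10101 = (0.2229, 0.4249).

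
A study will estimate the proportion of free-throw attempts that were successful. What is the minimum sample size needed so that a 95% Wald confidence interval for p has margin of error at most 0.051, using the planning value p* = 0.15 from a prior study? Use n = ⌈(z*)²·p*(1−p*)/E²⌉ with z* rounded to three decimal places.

n = 189

The 95% critical value is z* = 1.960.
p*(1−p*) = 0.15·0.85 = 0.1275.
Required n before rounding: 3.841600 × 0.1275 / 0.051² = 188.314.
⌈188.314⌉ = 189.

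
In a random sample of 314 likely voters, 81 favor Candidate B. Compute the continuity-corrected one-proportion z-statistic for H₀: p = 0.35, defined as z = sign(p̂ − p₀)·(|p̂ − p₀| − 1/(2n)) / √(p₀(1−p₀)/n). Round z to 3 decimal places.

z = -3.360

The sample proportion is 81/314 = 0.25796. p̂ − p₀ = -0.092038.
Continuity correction 1/(2n) = 1/628 = 0.001592.
Corrected numerator: |-0.092038| − 0.001592 = 0.090446.
Under H₀, SE = √(p₀(1−p₀)/n) = √(0.35·0.65/314) = √0.000724522 = 0.026917.
z = −0.090446/0.026917 = -3.360.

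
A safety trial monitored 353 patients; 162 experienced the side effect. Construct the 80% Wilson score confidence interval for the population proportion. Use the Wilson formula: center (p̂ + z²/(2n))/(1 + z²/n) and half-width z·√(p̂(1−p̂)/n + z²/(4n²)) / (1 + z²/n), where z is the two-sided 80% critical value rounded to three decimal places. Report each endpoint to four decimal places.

(0.4252, 0.4930)

Here p̂ = 162/353 = 0.45892 and z = 1.282 (z² = 1.643524).
1 + z²/n = 1.004656.
Center = (0.45892 + 0.002328)/1.004656 = 0.45911.
Radicand: p̂(1−p̂)/n + z²/(4n²) = 0.000703435 + 0.000003297 = 0.000706732.
Half-width = 1.282·√0.000706732/1.004656 = 0.03392.
Interval: 0.45911 ± 0.03392 → (0.4252, 0.4930).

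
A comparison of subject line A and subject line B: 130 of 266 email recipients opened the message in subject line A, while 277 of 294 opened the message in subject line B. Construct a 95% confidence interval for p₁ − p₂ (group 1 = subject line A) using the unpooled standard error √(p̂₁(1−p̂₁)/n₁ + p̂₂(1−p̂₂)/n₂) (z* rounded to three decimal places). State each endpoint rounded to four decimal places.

(-0.5192, -0.3877)

p̂₁ = 130/266 = 0.48872, p̂₂ = 277/294 = 0.94218; p̂₁ − p̂₂ = -0.45346.
SE = √(0.000939371 + 0.000185305) = √0.001124676 = 0.033536.
z* = 1.960 at the 95% level. Margin = 1.960·0.033536 = 0.06573.
So the interval runs from -0.5192 to -0.3877.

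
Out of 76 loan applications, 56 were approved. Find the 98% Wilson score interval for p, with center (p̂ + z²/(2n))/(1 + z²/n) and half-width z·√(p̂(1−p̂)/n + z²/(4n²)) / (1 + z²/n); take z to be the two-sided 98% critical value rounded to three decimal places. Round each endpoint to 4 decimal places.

(0.6065, 0.8357)

p̂ = 56/76 = 0.73684; z = 2.326, so z² = 5.410276.
Denominator 1 + z²/n = 1 + 5.410276/76 = 1.071188.
Adjusted center: (0.73684 + z²/(2n))/1.071188 = 0.72110.
Radicand: p̂(1−p̂)/n + z²/(4n²) = 0.002551392 + 0.000234171 = 0.002785563.
Half-width = z·√(radicand)/denom = 2.326·0.052778/1.071188 = 0.11460.
Interval: 0.72110 ± 0.11460 → (0.6065, 0.8357).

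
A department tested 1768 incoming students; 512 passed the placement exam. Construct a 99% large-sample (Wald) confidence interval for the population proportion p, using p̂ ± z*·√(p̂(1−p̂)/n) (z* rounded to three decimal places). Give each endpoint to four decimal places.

Sample proportion p̂ = 512/1768 = 0.28959.
Standard error of p̂: √(0.205729/1768) = √0.000116362 = 0.010787.
z* = 2.576 at the 99% level.
Margin of error: 2.576 × 0.010787 = 0.02779.
Interval: 0.28959 ± 0.02779 → (0.2618, 0.3174).

(0.2618, 0.3174)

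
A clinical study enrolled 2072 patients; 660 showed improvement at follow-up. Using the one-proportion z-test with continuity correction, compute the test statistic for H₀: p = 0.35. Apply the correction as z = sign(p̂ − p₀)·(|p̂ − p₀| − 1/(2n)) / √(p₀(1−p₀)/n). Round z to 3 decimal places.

z = -2.980

With x = 660 successes in n = 2072, p̂ = 0.31853. p̂ − p₀ = -0.031467.
1/(2n) = 0.000241.
Corrected numerator: |-0.031467| − 0.000241 = 0.031226.
Null standard error: √(0.35·0.65/2072) = √0.000109797 = 0.010478.
z = (−)0.031226/0.010478 = -2.980.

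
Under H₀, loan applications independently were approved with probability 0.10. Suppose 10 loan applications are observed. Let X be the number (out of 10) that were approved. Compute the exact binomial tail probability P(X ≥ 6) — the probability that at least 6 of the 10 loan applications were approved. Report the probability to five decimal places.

X ~ Binomial(n=10, p=0.10).
P(X ≥ 6) = Σ_{j=6}^{10} C(10,j)·0.10^j·0.90^{10−j}.
= 0.000138 + 0.000009 + 0.000000 + 0.000000 + 0.000000 = 0.00015.

P = 0.00015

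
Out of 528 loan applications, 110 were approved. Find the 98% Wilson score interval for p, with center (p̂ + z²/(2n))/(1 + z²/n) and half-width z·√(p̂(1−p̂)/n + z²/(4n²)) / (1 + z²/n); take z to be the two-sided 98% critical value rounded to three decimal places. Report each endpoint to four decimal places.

(0.1703, 0.2523)

Here p̂ = 110/528 = 0.20833 and z = 2.326 (z² = 5.410276).
Denominator 1 + z²/n = 1 + 5.410276/528 = 1.010247.
Adjusted center: (0.20833 + z²/(2n))/1.010247 = 0.21129.
Radicand: p̂(1−p̂)/n + z²/(4n²) = 0.000312368 + 0.000004852 = 0.000317220.
Half-width = z·√(radicand)/denom = 2.326·0.017811/1.010247 = 0.04101.
Interval: 0.21129 ± 0.04101 → (0.1703, 0.2523).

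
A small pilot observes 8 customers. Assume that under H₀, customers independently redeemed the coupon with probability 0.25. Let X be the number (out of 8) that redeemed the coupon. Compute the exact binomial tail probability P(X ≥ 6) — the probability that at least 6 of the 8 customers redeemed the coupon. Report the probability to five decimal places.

P = 0.00423

X is binomial with n = 8 and p = 0.25.
P(X ≥ 6) = C(8,6)·0.25^6·0.75^2 + C(8,7)·0.25^7·0.75^1 + C(8,8)·0.25^8·0.75^0.
= 0.003845 + 0.000366 + 0.000015 = 0.00423.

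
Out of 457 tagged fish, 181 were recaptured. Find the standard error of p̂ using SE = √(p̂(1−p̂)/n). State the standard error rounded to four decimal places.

SE = 0.0229

p̂ = 181/457 = 0.39606.
p̂(1−p̂) = 0.239196.
SE = √(0.239196/457) = √0.000523405 = 0.0229.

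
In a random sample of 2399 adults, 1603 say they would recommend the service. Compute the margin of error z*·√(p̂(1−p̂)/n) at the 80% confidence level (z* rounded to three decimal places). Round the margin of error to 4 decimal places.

ME = 0.0123

p̂ = 1603/2399 = 0.66820.
Standard error of p̂: √(0.221710/2399) = √0.000092418 = 0.009613.
For 80% confidence, z* = 1.282.
So ME = 0.0123.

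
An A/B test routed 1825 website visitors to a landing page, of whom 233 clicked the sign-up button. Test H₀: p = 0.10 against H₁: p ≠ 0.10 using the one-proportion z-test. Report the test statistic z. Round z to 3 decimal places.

Sample proportion p̂ = 233/1825 = 0.12767.
SE₀ = √(0.10·0.90/1825) = 0.007022.
z = (0.12767 − 0.10)/0.007022 = 0.02767/0.007022 = 3.940.

z = 3.940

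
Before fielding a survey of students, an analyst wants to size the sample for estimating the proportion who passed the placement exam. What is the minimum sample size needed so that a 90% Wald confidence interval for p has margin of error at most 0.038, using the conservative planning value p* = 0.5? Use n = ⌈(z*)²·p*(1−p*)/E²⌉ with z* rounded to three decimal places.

z* = 1.645 at the 90% level.
p*(1−p*) = 0.2500.
(z*)²·p*(1−p*)/E² = 2.706025·0.2500/0.001444 = 468.495.
Rounding up, n = 469.

n = 469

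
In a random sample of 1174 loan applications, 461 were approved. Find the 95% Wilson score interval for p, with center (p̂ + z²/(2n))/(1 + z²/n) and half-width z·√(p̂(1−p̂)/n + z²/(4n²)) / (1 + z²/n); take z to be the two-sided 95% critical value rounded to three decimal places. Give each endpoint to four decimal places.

(0.3651, 0.4209)

Here p̂ = 461/1174 = 0.39267 and z = 1.960 (z² = 3.841600).
1 + z²/n = 1.003272.
Adjusted center: (0.39267 + z²/(2n))/1.003272 = 0.39302.
Radicand: p̂(1−p̂)/n + z²/(4n²) = 0.000203136 + 0.000000697 = 0.000203833.
Half-width = z·√(radicand)/denom = 1.960·0.014277/1.003272 = 0.02789.
Interval: 0.39302 ± 0.02789 → (0.3651, 0.4209).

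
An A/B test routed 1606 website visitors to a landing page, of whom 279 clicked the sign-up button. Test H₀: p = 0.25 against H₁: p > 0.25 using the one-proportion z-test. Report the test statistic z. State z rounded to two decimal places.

p̂ = 279/1606 = 0.17372.
Null standard error: √(0.25·0.75/1606) = √0.000116750 = 0.010805.
z = (p̂ − p₀)/SE = (0.17372 − 0.25)/0.010805 = -7.06.

z = -7.06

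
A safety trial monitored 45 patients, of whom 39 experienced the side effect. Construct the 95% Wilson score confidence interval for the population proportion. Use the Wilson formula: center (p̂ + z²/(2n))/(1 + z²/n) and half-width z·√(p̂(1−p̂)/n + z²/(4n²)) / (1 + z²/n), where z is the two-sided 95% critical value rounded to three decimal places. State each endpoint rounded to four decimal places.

(0.7382, 0.9374)

Here p̂ = 39/45 = 0.86667 and z = 1.960 (z² = 3.841600).
1 + z²/n = 1.085369.
Adjusted center: (0.86667 + z²/(2n))/1.085369 = 0.83783.
Radicand: p̂(1−p̂)/n + z²/(4n²) = 0.002567901 + 0.000474272 = 0.003042173.
Half-width = 1.960·√0.003042173/1.085369 = 0.09960.
CI: 0.83783 ± 0.09960 = (0.7382, 0.9374).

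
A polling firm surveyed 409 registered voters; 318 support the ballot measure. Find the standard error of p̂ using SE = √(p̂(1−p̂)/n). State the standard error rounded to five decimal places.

SE = 0.02057

The sample proportion is 318/409 = 0.77751.
p̂(1−p̂) = 0.172988.
SE = √(0.172988/409) = √0.000422954 = 0.02057.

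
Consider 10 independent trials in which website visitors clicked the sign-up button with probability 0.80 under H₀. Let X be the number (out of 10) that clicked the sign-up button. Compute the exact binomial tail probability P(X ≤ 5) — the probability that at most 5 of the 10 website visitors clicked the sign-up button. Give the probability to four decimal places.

X ~ Binomial(n=10, p=0.80).
P(X ≤ 5) = Σ_{j=0}^{5} C(10,j)·0.80^j·0.20^{10−j}.
= 0.000000 + 0.000004 + 0.000074 + 0.000786 + 0.005505 + 0.026424 = 0.0328.

P = 0.0328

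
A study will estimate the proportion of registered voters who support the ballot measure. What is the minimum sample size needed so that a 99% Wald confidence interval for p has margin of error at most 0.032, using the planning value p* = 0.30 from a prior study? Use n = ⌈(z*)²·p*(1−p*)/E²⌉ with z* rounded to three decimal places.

n = 1361

The 99% critical value is z* = 2.576.
p*(1−p*) = 0.30·0.70 = 0.2100.
(z*)²·p*(1−p*)/E² = 6.635776·0.2100/0.001024 = 1360.853.
⌈1360.853⌉ = 1361.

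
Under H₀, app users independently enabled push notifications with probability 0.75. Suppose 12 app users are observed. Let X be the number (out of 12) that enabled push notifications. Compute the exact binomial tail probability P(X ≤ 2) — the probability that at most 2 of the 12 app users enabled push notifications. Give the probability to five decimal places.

P = 0.00004

X ~ Binomial(n=12, p=0.75).
P(X ≤ 2) = C(12,0)·0.75^0·0.25^12 + C(12,1)·0.75^1·0.25^11 + C(12,2)·0.75^2·0.25^10.
= 0.000000 + 0.000002 + 0.000035 = 0.00004.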